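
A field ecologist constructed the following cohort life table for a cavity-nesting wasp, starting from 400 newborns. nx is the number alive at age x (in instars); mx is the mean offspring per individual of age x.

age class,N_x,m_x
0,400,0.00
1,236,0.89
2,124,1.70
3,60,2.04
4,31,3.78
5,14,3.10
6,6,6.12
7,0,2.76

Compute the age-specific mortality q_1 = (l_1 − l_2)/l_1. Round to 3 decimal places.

lx = nx/n0 = nx/400: 1, 0.59, 0.31, 0.15, 0.0775, 0.035, 0.015, 0
q_1 = (l_1 − l_2) / l_1 = (0.59 − 0.31) / 0.59
     = 0.28 / 0.59 = 0.474576… → 0.475

0.475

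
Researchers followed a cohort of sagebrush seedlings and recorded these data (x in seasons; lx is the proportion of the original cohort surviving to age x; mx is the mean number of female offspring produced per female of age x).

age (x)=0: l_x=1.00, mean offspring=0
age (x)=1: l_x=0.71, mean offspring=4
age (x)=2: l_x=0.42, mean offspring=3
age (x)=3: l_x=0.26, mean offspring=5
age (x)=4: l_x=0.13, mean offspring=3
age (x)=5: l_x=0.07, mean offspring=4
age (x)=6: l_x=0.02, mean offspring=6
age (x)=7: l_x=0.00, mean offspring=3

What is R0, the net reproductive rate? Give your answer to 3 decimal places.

lx·mx by age: 0, 2.84, 1.26, 1.3, 0.39, 0.28, 0.12, 0
R0 = Σ lx·mx = 6.19 → 6.190

6.190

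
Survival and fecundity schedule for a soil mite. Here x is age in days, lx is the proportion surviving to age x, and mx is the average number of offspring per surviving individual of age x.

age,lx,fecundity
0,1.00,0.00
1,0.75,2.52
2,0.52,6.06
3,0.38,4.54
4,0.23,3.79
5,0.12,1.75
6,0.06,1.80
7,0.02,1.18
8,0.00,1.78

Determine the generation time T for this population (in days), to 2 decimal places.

lx·mx: 0, 1.89, 3.1512, 1.7252, 0.8717, 0.21, 0.108, 0.0236, 0 → R0 = 7.9797
x·lx·mx: 0, 1.89, 6.3024, 5.1756, 3.4868, 1.05, 0.648, 0.1652, 0 → Σ = 18.718
T = 18.718 / 7.9797 = 2.345702… → 2.35

2.35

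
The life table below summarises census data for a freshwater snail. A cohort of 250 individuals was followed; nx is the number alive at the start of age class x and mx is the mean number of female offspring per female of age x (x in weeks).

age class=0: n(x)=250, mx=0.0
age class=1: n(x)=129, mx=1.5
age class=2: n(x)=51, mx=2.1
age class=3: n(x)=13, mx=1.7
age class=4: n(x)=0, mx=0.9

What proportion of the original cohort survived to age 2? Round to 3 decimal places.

l_2 = n_2/n_0 = 51/250 = 0.204 → 0.204

0.204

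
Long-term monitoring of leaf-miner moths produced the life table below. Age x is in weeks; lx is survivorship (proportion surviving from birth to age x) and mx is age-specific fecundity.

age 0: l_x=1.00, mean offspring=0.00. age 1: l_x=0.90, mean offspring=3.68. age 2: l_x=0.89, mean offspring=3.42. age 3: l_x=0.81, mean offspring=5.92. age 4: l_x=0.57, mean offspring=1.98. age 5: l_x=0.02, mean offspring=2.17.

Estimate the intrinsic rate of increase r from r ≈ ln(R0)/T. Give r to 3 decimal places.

R0 = Σ lx·mx = 0 + 3.312 + 3.0438 + 4.7952 + 1.1286 + 0.0434 = 12.323
Σ x·lx·mx = 28.5166; T = 28.5166/12.323 = 2.3141…
r ≈ ln(R0)/T = ln(12.323)/2.3141… = 1.08529… → 1.085

1.085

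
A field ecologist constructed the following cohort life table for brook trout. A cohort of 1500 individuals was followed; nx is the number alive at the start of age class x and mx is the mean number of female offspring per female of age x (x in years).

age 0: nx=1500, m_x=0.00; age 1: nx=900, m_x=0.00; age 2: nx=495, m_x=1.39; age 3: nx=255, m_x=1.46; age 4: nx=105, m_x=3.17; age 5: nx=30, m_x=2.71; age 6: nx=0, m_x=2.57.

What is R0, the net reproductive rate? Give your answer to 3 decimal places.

0.983

lx = nx/n0 = nx/1500: 1, 0.6, 0.33, 0.17, 0.07, 0.02, 0
lx·mx by age: 0, 0, 0.4587, 0.2482, 0.2219, 0.0542, 0
R0 = Σ lx·mx = 0.983 → 0.983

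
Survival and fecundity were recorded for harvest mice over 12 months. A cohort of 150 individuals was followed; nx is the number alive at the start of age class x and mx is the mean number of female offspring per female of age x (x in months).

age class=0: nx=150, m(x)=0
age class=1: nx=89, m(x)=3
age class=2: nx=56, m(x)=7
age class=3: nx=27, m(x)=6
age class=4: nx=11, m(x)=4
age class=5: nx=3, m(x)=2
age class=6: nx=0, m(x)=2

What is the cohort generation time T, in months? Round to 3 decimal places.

2.001

lx = nx/n0 = nx/150: 1, 0.59333…, 0.37333…, 0.18, 0.07333…, 0.02, 0
lx·mx: 0, 1.78…, 2.613333…, 1.08, 0.293333…, 0.04, 0 → R0 = 5.806667…
x·lx·mx: 0, 1.78…, 5.226667…, 3.24, 1.173333…, 0.2, 0 → Σ = 11.62…
T = 11.62… / 5.806667… = 2.001148… → 2.001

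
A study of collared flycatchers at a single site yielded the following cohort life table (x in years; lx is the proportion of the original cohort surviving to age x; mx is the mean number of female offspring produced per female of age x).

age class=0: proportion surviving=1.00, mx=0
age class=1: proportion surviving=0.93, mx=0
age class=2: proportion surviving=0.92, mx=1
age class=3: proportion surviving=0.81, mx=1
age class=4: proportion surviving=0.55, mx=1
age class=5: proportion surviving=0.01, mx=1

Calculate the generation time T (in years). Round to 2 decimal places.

2.85

lx·mx: 0, 0, 0.92, 0.81, 0.55, 0.01 → R0 = 2.29
x·lx·mx: 0, 0, 1.84, 2.43, 2.2, 0.05 → Σ = 6.52
T = 6.52 / 2.29 = 2.847162… → 2.85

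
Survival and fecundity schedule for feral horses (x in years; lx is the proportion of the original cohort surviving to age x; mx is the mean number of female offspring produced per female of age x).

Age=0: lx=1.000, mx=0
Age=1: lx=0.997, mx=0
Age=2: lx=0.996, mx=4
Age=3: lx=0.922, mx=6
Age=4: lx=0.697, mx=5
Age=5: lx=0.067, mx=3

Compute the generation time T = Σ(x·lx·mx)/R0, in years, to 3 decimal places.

lx·mx: 0, 0, 3.984, 5.532, 3.485, 0.201 → R0 = 13.202
x·lx·mx: 0, 0, 7.968, 16.596, 13.94, 1.005 → Σ = 39.509
T = 39.509 / 13.202 = 2.992653… → 2.993

2.993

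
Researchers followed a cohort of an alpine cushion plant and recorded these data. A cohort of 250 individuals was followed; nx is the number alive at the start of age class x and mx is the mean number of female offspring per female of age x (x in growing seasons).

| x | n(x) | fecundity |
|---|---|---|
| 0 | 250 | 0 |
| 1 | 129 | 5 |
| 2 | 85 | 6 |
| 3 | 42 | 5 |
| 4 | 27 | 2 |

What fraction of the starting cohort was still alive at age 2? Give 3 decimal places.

0.340

l_2 = n_2/n_0 = 85/250 = 0.34 → 0.340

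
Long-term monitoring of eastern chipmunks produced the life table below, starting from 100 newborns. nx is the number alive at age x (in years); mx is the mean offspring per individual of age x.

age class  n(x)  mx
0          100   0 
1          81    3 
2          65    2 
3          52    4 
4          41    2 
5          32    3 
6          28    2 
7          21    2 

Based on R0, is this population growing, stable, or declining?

lx = nx/n0 = nx/100: 1, 0.81, 0.65, 0.52, 0.41, 0.32, 0.28, 0.21
R0 = Σ lx·mx = 0 + 2.43 + 1.3 + 2.08 + 0.82 + 0.96 + 0.56 + 0.42 = 8.57
R0 > 1, so the population is growing.

growing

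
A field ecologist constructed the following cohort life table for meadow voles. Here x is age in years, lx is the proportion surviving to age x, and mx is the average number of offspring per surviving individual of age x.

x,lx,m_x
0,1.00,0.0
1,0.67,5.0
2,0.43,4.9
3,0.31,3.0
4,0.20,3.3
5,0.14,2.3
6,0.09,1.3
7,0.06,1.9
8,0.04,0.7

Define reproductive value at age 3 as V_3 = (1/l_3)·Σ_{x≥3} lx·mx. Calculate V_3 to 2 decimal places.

7.00

lx·mx for x ≥ 3: 0.93, 0.66, 0.322, 0.117, 0.114, 0.028 → sum = 2.171
V_3 = 2.171 / l_3 = 2.171 / 0.31 = 7.003226… → 7.00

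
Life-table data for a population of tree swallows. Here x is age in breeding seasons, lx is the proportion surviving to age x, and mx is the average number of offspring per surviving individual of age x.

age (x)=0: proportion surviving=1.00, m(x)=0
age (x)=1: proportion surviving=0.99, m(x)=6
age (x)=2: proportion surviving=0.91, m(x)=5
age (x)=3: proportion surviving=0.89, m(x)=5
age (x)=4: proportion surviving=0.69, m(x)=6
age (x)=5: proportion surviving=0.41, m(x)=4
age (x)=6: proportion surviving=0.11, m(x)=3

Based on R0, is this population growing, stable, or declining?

growing

R0 = Σ lx·mx = 0 + 5.94 + 4.55 + 4.45 + 4.14 + 1.64 + 0.33 = 21.05
R0 > 1, so the population is growing.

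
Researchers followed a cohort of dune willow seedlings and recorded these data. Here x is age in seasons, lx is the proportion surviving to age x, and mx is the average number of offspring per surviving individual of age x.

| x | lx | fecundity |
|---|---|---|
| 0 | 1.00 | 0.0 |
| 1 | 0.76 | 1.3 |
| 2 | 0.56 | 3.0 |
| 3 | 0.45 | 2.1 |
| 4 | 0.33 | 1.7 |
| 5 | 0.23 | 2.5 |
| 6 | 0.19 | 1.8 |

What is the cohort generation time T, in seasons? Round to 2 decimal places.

2.82

lx·mx: 0, 0.988, 1.68, 0.945, 0.561, 0.575, 0.342 → R0 = 5.091
x·lx·mx: 0, 0.988, 3.36, 2.835, 2.244, 2.875, 2.052 → Σ = 14.354
T = 14.354 / 5.091 = 2.819485… → 2.82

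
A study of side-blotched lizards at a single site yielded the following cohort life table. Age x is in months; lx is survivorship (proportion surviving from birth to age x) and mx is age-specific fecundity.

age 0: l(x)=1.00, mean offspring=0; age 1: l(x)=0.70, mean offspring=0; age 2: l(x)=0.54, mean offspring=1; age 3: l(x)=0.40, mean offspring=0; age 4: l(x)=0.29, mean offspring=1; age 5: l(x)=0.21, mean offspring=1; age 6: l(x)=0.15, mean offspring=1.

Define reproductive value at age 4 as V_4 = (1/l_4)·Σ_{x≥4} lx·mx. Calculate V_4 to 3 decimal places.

lx·mx for x ≥ 4: 0.29, 0.21, 0.15 → sum = 0.65
V_4 = 0.65 / l_4 = 0.65 / 0.29 = 2.241379… → 2.241

2.241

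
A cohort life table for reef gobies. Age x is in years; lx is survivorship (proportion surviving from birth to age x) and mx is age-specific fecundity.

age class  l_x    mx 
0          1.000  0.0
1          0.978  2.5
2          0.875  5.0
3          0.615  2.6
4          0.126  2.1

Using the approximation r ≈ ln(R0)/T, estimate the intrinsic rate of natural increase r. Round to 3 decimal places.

R0 = Σ lx·mx = 0 + 2.445 + 4.375 + 1.599 + 0.2646 = 8.6836
Σ x·lx·mx = 17.0504; T = 17.0504/8.6836 = 1.96352…
r ≈ ln(R0)/T = ln(8.6836)/1.96352… = 1.1008… → 1.101

1.101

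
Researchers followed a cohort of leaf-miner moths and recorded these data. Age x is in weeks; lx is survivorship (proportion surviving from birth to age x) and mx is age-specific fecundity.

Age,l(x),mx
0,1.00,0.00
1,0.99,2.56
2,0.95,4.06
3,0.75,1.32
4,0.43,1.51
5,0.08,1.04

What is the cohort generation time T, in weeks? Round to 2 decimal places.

lx·mx: 0, 2.5344, 3.857, 0.99, 0.6493, 0.0832 → R0 = 8.1139
x·lx·mx: 0, 2.5344, 7.714, 2.97, 2.5972, 0.416 → Σ = 16.2316
T = 16.2316 / 8.1139 = 2.000468… → 2.00

2.00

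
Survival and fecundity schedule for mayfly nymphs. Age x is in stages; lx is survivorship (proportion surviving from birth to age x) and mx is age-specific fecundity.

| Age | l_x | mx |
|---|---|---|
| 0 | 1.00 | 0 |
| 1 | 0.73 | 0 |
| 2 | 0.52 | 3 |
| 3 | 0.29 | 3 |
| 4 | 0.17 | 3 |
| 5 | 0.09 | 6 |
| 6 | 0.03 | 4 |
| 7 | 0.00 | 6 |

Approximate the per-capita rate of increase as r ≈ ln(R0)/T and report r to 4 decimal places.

0.4121

R0 = Σ lx·mx = 0 + 0 + 1.56 + 0.87 + 0.51 + 0.54 + 0.12 + 0 = 3.6
Σ x·lx·mx = 11.19; T = 11.19/3.6 = 3.10833…
r ≈ ln(R0)/T = ln(3.6)/3.10833… = 0.412097… → 0.4121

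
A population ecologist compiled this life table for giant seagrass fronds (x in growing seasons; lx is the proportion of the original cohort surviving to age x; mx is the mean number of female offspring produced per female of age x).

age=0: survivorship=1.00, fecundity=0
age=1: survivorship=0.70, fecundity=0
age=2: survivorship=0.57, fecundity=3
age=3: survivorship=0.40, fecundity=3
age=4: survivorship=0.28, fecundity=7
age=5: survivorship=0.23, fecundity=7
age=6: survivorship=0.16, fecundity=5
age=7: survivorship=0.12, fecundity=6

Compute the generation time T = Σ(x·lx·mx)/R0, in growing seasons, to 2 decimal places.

lx·mx: 0, 0, 1.71, 1.2, 1.96, 1.61, 0.8, 0.72 → R0 = 8
x·lx·mx: 0, 0, 3.42, 3.6, 7.84, 8.05, 4.8, 5.04 → Σ = 32.75
T = 32.75 / 8 = 4.09375 → 4.09

4.09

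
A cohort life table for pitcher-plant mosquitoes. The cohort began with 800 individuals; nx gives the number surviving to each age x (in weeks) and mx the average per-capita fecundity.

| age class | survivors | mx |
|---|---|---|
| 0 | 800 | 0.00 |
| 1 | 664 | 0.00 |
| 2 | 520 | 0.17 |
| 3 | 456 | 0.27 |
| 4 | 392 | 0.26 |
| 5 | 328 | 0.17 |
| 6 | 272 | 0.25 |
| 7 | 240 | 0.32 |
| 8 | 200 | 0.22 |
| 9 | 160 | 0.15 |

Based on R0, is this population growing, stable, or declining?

lx = nx/n0 = nx/800: 1, 0.83, 0.65, 0.57, 0.49, 0.41, 0.34, 0.3, 0.25, 0.2
R0 = Σ lx·mx = 0 + 0 + 0.1105 + 0.1539 + 0.1274 + 0.0697 + 0.085 + 0.096 + 0.055 + 0.03 = 0.7275
R0 < 1, so the population is declining.

declining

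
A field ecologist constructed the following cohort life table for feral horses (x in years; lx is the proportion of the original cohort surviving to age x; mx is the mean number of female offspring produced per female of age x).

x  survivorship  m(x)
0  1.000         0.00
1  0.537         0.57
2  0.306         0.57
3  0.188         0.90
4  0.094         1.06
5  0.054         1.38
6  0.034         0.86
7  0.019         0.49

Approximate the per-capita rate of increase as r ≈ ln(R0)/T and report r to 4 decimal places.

-0.0587

R0 = Σ lx·mx = 0 + 0.30609 + 0.17442 + 0.1692 + 0.09964 + 0.07452 + 0.02924 + 0.00931 = 0.86242
Σ x·lx·mx = 2.1743; T = 2.1743/0.86242 = 2.52116…
r ≈ ln(R0)/T = ln(0.86242)/2.52116… = -0.058708… → -0.0587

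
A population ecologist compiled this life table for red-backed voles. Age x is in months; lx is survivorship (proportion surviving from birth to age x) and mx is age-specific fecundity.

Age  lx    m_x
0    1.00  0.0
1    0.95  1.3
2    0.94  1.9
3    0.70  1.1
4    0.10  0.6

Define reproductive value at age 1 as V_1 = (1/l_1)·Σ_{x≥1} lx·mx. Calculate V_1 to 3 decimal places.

4.054

lx·mx for x ≥ 1: 1.235, 1.786, 0.77, 0.06 → sum = 3.851
V_1 = 3.851 / l_1 = 3.851 / 0.95 = 4.053684… → 4.054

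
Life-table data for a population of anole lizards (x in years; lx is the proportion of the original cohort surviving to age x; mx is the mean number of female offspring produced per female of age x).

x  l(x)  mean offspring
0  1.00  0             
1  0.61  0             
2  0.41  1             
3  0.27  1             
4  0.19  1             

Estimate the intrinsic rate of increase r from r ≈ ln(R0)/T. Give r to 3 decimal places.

R0 = Σ lx·mx = 0 + 0 + 0.41 + 0.27 + 0.19 = 0.87
Σ x·lx·mx = 2.39; T = 2.39/0.87 = 2.74713…
r ≈ ln(R0)/T = ln(0.87)/2.74713… = -0.05069… → -0.051

-0.051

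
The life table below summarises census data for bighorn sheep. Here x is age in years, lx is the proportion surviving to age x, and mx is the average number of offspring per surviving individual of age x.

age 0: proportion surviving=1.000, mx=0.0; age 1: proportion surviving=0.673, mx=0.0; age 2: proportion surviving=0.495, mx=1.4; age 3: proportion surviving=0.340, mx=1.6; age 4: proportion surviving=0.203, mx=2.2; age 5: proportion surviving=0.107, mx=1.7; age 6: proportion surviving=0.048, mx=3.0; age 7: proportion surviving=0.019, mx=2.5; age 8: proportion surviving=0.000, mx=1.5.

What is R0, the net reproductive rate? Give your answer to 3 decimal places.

2.057

lx·mx by age: 0, 0, 0.693, 0.544, 0.4466, 0.1819, 0.144, 0.0475, 0
R0 = Σ lx·mx = 2.057 → 2.057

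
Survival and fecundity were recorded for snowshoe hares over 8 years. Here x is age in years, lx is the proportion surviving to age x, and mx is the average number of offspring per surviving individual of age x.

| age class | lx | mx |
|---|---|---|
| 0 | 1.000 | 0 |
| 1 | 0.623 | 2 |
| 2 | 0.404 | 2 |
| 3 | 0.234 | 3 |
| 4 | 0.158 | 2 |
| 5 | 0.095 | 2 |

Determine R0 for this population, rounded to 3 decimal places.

3.262

lx·mx by age: 0, 1.246, 0.808, 0.702, 0.316, 0.19
R0 = Σ lx·mx = 3.262 → 3.262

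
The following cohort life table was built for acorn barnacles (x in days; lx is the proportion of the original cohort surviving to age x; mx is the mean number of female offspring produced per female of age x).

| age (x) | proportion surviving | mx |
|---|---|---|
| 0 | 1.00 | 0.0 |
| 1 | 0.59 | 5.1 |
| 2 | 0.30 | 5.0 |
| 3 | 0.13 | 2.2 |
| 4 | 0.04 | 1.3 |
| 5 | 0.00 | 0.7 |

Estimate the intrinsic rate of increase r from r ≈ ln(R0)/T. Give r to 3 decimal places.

1.081

R0 = Σ lx·mx = 0 + 3.009 + 1.5 + 0.286 + 0.052 + 0 = 4.847
Σ x·lx·mx = 7.075; T = 7.075/4.847 = 1.45967…
r ≈ ln(R0)/T = ln(4.847)/1.45967… = 1.08132… → 1.081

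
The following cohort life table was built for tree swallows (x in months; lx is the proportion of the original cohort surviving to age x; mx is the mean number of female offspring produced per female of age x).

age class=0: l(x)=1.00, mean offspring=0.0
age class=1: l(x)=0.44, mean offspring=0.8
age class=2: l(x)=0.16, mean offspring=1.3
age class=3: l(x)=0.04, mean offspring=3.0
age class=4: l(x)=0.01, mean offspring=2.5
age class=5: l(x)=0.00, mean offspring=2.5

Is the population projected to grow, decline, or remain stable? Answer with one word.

declining

R0 = Σ lx·mx = 0 + 0.352 + 0.208 + 0.12 + 0.025 + 0 = 0.705
R0 < 1, so the population is declining.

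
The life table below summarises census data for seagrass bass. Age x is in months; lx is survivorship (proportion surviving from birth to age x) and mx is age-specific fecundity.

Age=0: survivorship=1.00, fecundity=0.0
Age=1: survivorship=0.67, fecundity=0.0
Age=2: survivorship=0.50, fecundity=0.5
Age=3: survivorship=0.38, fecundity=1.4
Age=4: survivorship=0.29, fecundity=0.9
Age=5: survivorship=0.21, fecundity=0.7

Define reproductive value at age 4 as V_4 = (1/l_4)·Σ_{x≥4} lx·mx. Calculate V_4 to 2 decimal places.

lx·mx for x ≥ 4: 0.261, 0.147 → sum = 0.408
V_4 = 0.408 / l_4 = 0.408 / 0.29 = 1.406897… → 1.41

1.41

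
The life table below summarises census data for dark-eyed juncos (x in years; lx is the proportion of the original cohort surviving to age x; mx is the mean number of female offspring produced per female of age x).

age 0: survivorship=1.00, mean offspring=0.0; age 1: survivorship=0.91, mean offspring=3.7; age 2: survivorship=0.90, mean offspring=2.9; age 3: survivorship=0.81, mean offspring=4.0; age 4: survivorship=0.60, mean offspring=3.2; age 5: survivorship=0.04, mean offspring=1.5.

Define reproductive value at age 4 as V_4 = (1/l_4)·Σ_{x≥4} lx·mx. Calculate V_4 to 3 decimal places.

3.300

lx·mx for x ≥ 4: 1.92, 0.06 → sum = 1.98
V_4 = 1.98 / l_4 = 1.98 / 0.6 = 3.3 → 3.300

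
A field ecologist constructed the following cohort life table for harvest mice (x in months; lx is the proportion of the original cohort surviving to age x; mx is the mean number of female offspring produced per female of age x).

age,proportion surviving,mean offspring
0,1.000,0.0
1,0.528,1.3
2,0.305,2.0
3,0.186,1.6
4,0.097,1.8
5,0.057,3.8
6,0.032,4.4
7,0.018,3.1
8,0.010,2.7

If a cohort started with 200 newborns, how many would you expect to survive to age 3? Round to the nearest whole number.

37

Expected survivors = N0 · l_3 = 200 × 0.186 = 37.2 → 37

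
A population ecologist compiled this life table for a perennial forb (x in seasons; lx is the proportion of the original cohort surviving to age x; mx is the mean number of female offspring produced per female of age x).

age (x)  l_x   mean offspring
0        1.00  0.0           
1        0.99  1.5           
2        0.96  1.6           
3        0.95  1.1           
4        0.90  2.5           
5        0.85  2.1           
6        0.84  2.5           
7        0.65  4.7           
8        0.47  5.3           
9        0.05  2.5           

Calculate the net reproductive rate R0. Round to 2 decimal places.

lx·mx by age: 0, 1.485, 1.536, 1.045, 2.25, 1.785, 2.1, 3.055, 2.491, 0.125
R0 = Σ lx·mx = 15.872 → 15.87

15.87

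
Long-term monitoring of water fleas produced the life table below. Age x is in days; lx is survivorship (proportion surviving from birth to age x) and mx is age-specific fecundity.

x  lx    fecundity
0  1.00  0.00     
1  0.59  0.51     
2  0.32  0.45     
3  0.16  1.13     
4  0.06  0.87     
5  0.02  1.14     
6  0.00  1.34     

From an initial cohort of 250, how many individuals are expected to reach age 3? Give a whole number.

40

Expected survivors = N0 · l_3 = 250 × 0.16 = 40 → 40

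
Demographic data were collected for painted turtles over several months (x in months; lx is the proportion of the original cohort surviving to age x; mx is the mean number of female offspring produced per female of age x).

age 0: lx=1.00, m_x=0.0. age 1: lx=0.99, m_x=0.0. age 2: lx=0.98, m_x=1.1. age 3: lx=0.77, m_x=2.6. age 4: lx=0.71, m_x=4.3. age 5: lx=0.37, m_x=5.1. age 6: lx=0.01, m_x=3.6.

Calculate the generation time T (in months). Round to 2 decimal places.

lx·mx: 0, 0, 1.078, 2.002, 3.053, 1.887, 0.036 → R0 = 8.056
x·lx·mx: 0, 0, 2.156, 6.006, 12.212, 9.435, 0.216 → Σ = 30.025
T = 30.025 / 8.056 = 3.727036… → 3.73

3.73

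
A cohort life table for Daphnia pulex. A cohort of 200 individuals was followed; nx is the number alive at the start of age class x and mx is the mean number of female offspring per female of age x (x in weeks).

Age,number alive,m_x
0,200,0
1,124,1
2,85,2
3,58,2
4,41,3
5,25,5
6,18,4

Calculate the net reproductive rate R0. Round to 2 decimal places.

lx = nx/n0 = nx/200: 1, 0.62, 0.425, 0.29, 0.205, 0.125, 0.09
lx·mx by age: 0, 0.62, 0.85, 0.58, 0.615, 0.625, 0.36
R0 = Σ lx·mx = 3.65 → 3.65

3.65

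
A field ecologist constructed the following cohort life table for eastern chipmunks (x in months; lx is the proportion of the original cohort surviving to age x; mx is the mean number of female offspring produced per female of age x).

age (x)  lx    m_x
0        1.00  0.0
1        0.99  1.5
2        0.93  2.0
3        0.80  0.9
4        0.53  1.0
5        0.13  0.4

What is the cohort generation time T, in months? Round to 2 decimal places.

2.10

lx·mx: 0, 1.485, 1.86, 0.72, 0.53, 0.052 → R0 = 4.647
x·lx·mx: 0, 1.485, 3.72, 2.16, 2.12, 0.26 → Σ = 9.745
T = 9.745 / 4.647 = 2.097052… → 2.10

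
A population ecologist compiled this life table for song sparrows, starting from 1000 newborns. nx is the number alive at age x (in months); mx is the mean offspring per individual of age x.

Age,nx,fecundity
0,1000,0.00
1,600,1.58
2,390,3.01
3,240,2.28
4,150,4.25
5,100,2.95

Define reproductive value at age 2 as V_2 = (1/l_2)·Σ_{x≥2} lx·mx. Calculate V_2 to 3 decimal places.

lx = nx/n0 = nx/1000: 1, 0.6, 0.39, 0.24, 0.15, 0.1
lx·mx for x ≥ 2: 1.1739, 0.5472, 0.6375, 0.295 → sum = 2.6536
V_2 = 2.6536 / l_2 = 2.6536 / 0.39 = 6.804103… → 6.804

6.804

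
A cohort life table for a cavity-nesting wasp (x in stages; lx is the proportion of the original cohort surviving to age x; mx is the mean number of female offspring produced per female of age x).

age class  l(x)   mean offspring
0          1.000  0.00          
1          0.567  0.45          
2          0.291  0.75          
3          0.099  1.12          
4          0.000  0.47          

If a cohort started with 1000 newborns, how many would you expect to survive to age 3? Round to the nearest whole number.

99

Expected survivors = N0 · l_3 = 1000 × 0.099 = 99 → 99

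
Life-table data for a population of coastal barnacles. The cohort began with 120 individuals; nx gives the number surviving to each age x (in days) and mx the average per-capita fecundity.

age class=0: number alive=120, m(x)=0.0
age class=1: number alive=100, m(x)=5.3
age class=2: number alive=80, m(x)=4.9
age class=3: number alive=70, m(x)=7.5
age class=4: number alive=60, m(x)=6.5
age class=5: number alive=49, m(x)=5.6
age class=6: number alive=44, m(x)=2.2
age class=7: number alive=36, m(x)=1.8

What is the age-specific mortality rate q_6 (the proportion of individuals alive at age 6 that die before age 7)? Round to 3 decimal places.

lx = nx/n0 = nx/120: 1, 0.83333…, 0.66667…, 0.58333…, 0.5, 0.40833…, 0.36667…, 0.3
q_6 = (l_6 − l_7) / l_6 = (0.366667… − 0.3) / 0.366667…
     = 0.066667… / 0.366667… = 0.181818… → 0.182

0.182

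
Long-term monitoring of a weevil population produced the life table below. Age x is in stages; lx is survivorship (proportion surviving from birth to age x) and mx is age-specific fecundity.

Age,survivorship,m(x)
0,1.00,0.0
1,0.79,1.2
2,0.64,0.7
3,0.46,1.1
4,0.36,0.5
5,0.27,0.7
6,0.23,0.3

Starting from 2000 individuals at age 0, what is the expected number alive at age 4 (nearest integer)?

720

Expected survivors = N0 · l_4 = 2000 × 0.36 = 720 → 720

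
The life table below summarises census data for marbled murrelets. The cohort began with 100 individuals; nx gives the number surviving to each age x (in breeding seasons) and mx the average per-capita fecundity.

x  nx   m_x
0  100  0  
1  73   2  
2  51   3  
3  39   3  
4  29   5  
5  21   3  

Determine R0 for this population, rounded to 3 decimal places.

6.240

lx = nx/n0 = nx/100: 1, 0.73, 0.51, 0.39, 0.29, 0.21
lx·mx by age: 0, 1.46, 1.53, 1.17, 1.45, 0.63
R0 = Σ lx·mx = 6.24 → 6.240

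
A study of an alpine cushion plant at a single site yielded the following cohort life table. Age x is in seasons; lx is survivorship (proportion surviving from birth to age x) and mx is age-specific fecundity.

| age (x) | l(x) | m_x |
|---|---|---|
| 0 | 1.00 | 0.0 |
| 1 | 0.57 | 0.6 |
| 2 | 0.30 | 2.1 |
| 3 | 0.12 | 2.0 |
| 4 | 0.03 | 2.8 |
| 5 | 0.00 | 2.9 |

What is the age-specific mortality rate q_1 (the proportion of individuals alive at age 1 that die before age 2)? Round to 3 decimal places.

q_1 = (l_1 − l_2) / l_1 = (0.57 − 0.3) / 0.57
     = 0.27 / 0.57 = 0.473684… → 0.474

0.474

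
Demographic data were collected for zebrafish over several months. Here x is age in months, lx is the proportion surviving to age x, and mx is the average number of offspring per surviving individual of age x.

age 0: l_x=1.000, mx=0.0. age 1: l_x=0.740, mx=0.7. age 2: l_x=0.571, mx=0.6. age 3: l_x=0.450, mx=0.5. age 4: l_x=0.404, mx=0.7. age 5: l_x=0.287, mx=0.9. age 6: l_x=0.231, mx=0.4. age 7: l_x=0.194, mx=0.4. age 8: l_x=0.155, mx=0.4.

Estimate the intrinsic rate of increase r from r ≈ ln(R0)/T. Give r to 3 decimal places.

R0 = Σ lx·mx = 0 + 0.518 + 0.3426 + 0.225 + 0.2828 + 0.2583 + 0.0924 + 0.0776 + 0.062 = 1.8587
Σ x·lx·mx = 5.8945; T = 5.8945/1.8587 = 3.1713…
r ≈ ln(R0)/T = ln(1.8587)/3.1713… = 0.19546… → 0.195

0.195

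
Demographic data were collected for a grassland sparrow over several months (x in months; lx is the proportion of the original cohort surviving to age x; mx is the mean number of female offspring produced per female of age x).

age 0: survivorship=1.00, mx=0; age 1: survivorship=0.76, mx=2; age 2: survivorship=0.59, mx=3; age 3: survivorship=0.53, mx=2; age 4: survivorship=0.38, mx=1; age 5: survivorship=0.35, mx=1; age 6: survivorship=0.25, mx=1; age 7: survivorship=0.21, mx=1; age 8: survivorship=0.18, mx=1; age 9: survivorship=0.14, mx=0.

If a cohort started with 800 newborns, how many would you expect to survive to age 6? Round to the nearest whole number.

200

Expected survivors = N0 · l_6 = 800 × 0.25 = 200 → 200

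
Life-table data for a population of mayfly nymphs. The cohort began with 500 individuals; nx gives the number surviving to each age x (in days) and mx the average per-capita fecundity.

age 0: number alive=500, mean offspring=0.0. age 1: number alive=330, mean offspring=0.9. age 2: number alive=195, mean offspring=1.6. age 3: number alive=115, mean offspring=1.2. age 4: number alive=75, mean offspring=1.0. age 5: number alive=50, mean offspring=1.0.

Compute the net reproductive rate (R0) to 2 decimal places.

lx = nx/n0 = nx/500: 1, 0.66, 0.39, 0.23, 0.15, 0.1
lx·mx by age: 0, 0.594, 0.624, 0.276, 0.15, 0.1
R0 = Σ lx·mx = 1.744 → 1.74

1.74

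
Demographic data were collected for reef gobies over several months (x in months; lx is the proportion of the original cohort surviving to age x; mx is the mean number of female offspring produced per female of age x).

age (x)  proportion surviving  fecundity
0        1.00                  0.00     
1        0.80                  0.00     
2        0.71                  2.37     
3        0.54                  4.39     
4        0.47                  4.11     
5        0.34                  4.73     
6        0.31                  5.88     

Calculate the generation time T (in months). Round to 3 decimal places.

lx·mx: 0, 0, 1.6827, 2.3706, 1.9317, 1.6082, 1.8228 → R0 = 9.416
x·lx·mx: 0, 0, 3.3654, 7.1118, 7.7268, 8.041, 10.9368 → Σ = 37.1818
T = 37.1818 / 9.416 = 3.948789… → 3.949

3.949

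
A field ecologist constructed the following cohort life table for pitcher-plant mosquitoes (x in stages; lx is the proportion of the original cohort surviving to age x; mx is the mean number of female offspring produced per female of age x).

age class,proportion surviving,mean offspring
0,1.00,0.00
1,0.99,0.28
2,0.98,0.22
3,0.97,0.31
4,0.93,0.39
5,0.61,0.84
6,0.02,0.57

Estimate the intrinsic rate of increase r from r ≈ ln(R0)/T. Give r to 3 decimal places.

0.153

R0 = Σ lx·mx = 0 + 0.2772 + 0.2156 + 0.3007 + 0.3627 + 0.5124 + 0.0114 = 1.68
Σ x·lx·mx = 5.6917; T = 5.6917/1.68 = 3.38792…
r ≈ ln(R0)/T = ln(1.68)/3.38792… = 0.15313… → 0.153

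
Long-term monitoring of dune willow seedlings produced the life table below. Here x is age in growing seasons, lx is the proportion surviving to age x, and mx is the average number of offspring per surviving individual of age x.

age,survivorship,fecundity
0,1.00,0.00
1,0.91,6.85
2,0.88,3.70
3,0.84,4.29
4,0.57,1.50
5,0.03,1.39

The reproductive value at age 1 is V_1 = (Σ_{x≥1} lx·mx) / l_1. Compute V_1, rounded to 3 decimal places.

15.373

lx·mx for x ≥ 1: 6.2335, 3.256, 3.6036, 0.855, 0.0417 → sum = 13.9898
V_1 = 13.9898 / l_1 = 13.9898 / 0.91 = 15.373407… → 15.373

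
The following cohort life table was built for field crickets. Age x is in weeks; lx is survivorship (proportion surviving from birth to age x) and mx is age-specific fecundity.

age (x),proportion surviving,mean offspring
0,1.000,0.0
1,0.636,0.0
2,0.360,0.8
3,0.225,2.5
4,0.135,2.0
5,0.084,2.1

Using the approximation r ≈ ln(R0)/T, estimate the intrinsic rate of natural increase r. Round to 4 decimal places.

0.0798

R0 = Σ lx·mx = 0 + 0 + 0.288 + 0.5625 + 0.27 + 0.1764 = 1.2969
Σ x·lx·mx = 4.2255; T = 4.2255/1.2969 = 3.25815…
r ≈ ln(R0)/T = ln(1.2969)/3.25815… = 0.079793… → 0.0798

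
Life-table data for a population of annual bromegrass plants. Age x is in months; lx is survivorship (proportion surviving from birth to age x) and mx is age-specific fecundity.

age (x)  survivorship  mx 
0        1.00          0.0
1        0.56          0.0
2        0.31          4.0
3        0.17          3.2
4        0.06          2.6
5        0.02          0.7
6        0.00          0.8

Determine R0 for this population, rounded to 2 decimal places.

lx·mx by age: 0, 0, 1.24, 0.544, 0.156, 0.014, 0
R0 = Σ lx·mx = 1.954 → 1.95

1.95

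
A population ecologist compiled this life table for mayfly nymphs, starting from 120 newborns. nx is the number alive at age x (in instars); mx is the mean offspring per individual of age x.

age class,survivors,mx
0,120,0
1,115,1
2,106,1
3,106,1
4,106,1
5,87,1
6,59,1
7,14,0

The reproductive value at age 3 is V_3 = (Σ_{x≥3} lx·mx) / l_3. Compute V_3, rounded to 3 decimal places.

3.377

lx = nx/n0 = nx/120: 1, 0.95833…, 0.88333…, 0.88333…, 0.88333…, 0.725, 0.49167…, 0.11667…
lx·mx for x ≥ 3: 0.883333…, 0.883333…, 0.725, 0.491667…, 0 → sum = 2.983333…
V_3 = 2.983333… / l_3 = 2.983333… / 0.883333… = 3.377358… → 3.377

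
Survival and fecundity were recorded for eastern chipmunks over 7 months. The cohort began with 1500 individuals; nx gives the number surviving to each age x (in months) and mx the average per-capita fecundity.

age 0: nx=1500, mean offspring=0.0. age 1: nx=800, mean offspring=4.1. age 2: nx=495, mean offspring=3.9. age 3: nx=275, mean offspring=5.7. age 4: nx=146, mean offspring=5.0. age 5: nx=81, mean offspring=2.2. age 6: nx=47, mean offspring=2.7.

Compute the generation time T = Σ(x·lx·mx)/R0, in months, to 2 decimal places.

2.10

lx = nx/n0 = nx/1500: 1, 0.53333…, 0.33, 0.18333…, 0.09733…, 0.054, 0.03133…
lx·mx: 0, 2.186667…, 1.287, 1.045…, 0.486667…, 0.1188, 0.0846… → R0 = 5.208733…
x·lx·mx: 0, 2.186667…, 2.574, 3.135…, 1.946667…, 0.594, 0.5076… → Σ = 10.943933…
T = 10.943933… / 5.208733… = 2.101074… → 2.10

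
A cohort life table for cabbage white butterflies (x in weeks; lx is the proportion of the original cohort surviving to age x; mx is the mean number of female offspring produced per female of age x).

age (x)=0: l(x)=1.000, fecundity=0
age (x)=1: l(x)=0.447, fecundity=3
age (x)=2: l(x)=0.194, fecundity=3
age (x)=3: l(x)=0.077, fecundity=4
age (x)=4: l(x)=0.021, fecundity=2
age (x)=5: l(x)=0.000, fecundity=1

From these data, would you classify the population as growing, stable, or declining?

growing

R0 = Σ lx·mx = 0 + 1.341 + 0.582 + 0.308 + 0.042 + 0 = 2.273
R0 > 1, so the population is growing.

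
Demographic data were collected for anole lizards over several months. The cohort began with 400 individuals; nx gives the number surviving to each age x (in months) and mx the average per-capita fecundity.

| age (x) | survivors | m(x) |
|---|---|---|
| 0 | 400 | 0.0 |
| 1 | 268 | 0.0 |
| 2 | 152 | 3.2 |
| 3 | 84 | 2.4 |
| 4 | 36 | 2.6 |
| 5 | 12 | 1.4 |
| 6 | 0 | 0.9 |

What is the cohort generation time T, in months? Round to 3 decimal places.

2.550

lx = nx/n0 = nx/400: 1, 0.67, 0.38, 0.21, 0.09, 0.03, 0
lx·mx: 0, 0, 1.216, 0.504, 0.234, 0.042, 0 → R0 = 1.996
x·lx·mx: 0, 0, 2.432, 1.512, 0.936, 0.21, 0 → Σ = 5.09
T = 5.09 / 1.996 = 2.5501… → 2.550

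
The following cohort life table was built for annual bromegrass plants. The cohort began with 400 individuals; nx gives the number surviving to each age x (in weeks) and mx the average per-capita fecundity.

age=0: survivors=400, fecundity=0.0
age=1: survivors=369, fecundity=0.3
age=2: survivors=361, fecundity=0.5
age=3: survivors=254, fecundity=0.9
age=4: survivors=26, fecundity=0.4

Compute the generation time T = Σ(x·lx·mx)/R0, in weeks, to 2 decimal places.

lx = nx/n0 = nx/400: 1, 0.9225, 0.9025, 0.635, 0.065
lx·mx: 0, 0.27675, 0.45125, 0.5715, 0.026 → R0 = 1.3255
x·lx·mx: 0, 0.27675, 0.9025, 1.7145, 0.104 → Σ = 2.99775
T = 2.99775 / 1.3255 = 2.261599… → 2.26

2.26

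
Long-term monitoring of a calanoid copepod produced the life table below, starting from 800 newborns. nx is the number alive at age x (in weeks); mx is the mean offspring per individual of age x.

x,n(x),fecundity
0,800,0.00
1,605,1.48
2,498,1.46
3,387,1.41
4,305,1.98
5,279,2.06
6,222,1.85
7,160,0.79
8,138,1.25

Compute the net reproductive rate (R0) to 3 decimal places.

lx = nx/n0 = nx/800: 1, 0.75625, 0.6225, 0.48375, 0.38125, 0.34875, 0.2775, 0.2, 0.1725
lx·mx by age: 0, 1.11925…, 0.90885, 0.682088…, 0.754875…, 0.718425…, 0.513375, 0.158, 0.215625
R0 = Σ lx·mx = 5.070488… → 5.070

5.070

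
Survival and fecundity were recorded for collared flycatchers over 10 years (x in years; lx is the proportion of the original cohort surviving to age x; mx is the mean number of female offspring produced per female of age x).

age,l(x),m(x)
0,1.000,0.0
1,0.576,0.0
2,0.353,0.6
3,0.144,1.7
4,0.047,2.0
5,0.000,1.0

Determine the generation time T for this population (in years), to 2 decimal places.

lx·mx: 0, 0, 0.2118, 0.2448, 0.094, 0 → R0 = 0.5506
x·lx·mx: 0, 0, 0.4236, 0.7344, 0.376, 0 → Σ = 1.534
T = 1.534 / 0.5506 = 2.786052… → 2.79

2.79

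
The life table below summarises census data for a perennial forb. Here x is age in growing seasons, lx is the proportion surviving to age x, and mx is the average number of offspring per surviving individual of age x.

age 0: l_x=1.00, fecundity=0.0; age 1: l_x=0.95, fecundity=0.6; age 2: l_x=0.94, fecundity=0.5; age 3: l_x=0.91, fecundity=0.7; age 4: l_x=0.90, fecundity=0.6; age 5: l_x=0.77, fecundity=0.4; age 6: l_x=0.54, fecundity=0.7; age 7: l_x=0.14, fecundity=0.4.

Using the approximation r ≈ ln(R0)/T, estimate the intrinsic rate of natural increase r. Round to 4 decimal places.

R0 = Σ lx·mx = 0 + 0.57 + 0.47 + 0.637 + 0.54 + 0.308 + 0.378 + 0.056 = 2.959
Σ x·lx·mx = 9.781; T = 9.781/2.959 = 3.30551…
r ≈ ln(R0)/T = ln(2.959)/3.30551… = 0.328195… → 0.3282

0.3282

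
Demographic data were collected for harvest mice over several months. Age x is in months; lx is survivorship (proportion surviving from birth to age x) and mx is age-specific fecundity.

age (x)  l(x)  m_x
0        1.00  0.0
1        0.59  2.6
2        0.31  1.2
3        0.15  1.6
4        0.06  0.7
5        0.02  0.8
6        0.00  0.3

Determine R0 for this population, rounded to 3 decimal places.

2.204

lx·mx by age: 0, 1.534, 0.372, 0.24, 0.042, 0.016, 0
R0 = Σ lx·mx = 2.204 → 2.204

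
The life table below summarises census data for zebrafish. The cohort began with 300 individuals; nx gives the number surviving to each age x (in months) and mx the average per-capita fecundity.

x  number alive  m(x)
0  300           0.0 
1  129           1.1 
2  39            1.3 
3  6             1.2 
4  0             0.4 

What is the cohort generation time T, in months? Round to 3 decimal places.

lx = nx/n0 = nx/300: 1, 0.43, 0.13, 0.02, 0
lx·mx: 0, 0.473, 0.169, 0.024, 0 → R0 = 0.666
x·lx·mx: 0, 0.473, 0.338, 0.072, 0 → Σ = 0.883
T = 0.883 / 0.666 = 1.325826… → 1.326

1.326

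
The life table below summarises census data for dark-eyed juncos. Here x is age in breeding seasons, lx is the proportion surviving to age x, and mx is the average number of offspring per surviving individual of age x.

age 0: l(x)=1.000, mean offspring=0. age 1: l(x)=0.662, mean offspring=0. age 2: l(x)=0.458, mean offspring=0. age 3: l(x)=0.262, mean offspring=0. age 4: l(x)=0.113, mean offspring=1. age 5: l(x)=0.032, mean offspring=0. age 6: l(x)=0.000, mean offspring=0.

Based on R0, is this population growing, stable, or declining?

R0 = Σ lx·mx = 0 + 0 + 0 + 0 + 0.113 + 0 + 0 = 0.113
R0 < 1, so the population is declining.

declining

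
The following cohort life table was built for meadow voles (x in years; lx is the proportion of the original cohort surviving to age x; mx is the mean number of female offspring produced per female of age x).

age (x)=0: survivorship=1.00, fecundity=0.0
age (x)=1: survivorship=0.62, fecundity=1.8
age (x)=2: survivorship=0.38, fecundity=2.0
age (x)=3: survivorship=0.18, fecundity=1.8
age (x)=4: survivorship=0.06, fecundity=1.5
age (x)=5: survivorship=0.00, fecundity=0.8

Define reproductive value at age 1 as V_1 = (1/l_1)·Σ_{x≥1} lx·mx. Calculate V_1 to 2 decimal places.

lx·mx for x ≥ 1: 1.116, 0.76, 0.324, 0.09, 0 → sum = 2.29
V_1 = 2.29 / l_1 = 2.29 / 0.62 = 3.693548… → 3.69

3.69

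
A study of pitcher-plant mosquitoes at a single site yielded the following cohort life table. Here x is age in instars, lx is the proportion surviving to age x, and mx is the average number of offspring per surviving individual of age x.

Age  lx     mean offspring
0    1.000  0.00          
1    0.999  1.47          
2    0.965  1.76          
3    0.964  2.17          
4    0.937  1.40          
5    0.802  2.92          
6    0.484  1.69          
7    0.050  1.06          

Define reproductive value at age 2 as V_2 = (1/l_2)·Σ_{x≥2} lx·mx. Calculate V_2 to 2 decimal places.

lx·mx for x ≥ 2: 1.6984, 2.09188, 1.3118, 2.34184, 0.81796, 0.053 → sum = 8.31488
V_2 = 8.31488 / l_2 = 8.31488 / 0.965 = 8.616456… → 8.62

8.62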